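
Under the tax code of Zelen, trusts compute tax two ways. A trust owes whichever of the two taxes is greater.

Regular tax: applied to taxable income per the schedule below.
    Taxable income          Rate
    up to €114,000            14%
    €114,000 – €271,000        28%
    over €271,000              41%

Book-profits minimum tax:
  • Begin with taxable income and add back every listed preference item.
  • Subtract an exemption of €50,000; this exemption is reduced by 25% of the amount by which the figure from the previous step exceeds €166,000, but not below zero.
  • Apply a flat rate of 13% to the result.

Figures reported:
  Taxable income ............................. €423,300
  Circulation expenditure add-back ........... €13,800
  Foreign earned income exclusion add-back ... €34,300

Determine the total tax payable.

€122,363

Regular tax:
  €114,000 × 14% = €15,960
  €157,000 × 28% = €43,960
  €152,300 × 41% = €62,443
  → €122,363

Book-profits minimum tax:
  Adjusted income: €423,300 + €13,800 + €34,300 = €471,400
  Exemption: 25% × (€471,400 − €166,000) = €76,350 ≥ €50,000, so the exemption is fully phased out
  Base: €471,400 − €0 = €471,400
  €471,400 × 13% = €61,282

€122,363 > €61,282, so the regular tax governs.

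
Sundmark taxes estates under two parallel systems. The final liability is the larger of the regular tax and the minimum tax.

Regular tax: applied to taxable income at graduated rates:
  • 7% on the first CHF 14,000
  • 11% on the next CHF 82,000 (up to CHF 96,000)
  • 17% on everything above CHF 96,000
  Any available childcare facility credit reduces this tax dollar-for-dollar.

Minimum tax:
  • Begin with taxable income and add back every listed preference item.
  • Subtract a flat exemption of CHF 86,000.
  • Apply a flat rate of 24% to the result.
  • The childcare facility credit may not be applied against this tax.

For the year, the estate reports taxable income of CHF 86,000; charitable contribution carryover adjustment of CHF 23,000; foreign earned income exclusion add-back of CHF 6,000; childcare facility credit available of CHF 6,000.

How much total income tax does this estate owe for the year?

CHF 6,960

Regular tax:
  CHF 14,000 × 7% = CHF 980
  CHF 72,000 × 11% = CHF 7,920
  → CHF 8,900
  Less childcare facility credit CHF 6,000 → CHF 2,900

Minimum tax:
  Adjusted income: CHF 86,000 + CHF 23,000 + CHF 6,000 = CHF 115,000
  Less exemption CHF 86,000 → base CHF 29,000
  CHF 29,000 × 24% = CHF 6,960

CHF 6,960 > CHF 2,900, so the minimum tax is the binding amount.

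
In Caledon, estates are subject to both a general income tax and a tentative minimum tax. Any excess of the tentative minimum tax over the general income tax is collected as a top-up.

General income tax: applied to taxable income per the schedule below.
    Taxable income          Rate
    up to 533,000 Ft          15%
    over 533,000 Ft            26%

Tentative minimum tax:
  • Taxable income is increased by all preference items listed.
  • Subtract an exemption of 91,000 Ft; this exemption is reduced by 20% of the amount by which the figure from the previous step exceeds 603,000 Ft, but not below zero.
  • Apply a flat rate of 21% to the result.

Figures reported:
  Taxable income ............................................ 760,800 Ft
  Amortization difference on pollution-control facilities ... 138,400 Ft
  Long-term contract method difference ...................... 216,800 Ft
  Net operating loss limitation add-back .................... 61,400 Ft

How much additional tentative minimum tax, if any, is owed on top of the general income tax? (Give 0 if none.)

108,076 Ft

General income tax:
  533,000 Ft × 15% = 79,950 Ft
  227,800 Ft × 26% = 59,228 Ft
  → 139,178 Ft

Tentative minimum tax:
  Adjusted income: 760,800 Ft + 138,400 Ft + 216,800 Ft + 61,400 Ft = 1,177,400 Ft
  Exemption: 20% × (1,177,400 Ft − 603,000 Ft) = 114,880 Ft ≥ 91,000 Ft, so the exemption is fully phased out
  Base: 1,177,400 Ft − 0 Ft = 1,177,400 Ft
  1,177,400 Ft × 21% = 247,254 Ft

Excess of tentative minimum tax over general income tax: 247,254 Ft − 139,178 Ft = 108,076 Ft.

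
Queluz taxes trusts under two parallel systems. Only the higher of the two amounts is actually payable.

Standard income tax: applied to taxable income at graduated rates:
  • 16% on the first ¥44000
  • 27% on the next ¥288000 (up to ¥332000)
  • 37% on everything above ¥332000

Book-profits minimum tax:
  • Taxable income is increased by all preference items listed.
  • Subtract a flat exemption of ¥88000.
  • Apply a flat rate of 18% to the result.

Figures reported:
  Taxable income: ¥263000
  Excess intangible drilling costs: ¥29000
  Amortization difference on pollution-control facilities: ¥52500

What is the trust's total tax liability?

Book-profits minimum tax:
  Adjusted income: ¥263000 + ¥29000 + ¥52500 = ¥344500
  Less exemption ¥88000 → base ¥256500
  ¥256500 × 18% = ¥46170

Standard income tax:
  ¥44000 × 16% = ¥7040
  ¥219000 × 27% = ¥59130
  → ¥66170

¥66170 > ¥46170, so the standard income tax governs.

¥66170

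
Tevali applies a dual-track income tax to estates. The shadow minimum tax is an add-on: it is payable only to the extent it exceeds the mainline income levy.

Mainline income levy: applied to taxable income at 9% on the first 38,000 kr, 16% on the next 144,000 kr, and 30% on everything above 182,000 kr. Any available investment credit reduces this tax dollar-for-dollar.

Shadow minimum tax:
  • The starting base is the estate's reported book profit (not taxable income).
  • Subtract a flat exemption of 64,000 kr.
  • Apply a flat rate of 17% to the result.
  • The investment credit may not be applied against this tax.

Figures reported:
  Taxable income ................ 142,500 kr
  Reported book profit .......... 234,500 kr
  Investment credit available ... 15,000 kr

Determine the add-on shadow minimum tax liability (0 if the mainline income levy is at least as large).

Shadow minimum tax:
  Base (reported book profit): 234,500 kr
  Less exemption 64,000 kr → base 170,500 kr
  170,500 kr × 17% = 28,985 kr

Mainline income levy:
  38,000 kr × 9% = 3,420 kr
  104,500 kr × 16% = 16,720 kr
  → 20,140 kr
  Less investment credit 15,000 kr → 5,140 kr

Excess of shadow minimum tax over mainline income levy: 28,985 kr − 5,140 kr = 23,845 kr.

23,845 kr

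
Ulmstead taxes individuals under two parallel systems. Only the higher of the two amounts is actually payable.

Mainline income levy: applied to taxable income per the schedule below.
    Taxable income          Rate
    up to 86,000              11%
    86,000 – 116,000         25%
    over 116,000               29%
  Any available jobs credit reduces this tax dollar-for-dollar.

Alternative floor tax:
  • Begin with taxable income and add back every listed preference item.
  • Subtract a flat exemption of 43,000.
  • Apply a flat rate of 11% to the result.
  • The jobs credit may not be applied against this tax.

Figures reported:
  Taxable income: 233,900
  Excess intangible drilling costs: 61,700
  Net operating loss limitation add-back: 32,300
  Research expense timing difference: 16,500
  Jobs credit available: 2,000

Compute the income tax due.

49,151

Mainline income levy:
  86,000 × 11% = 9,460
  30,000 × 25% = 7,500
  117,900 × 29% = 34,191
  → 51,151
  Less jobs credit 2,000 → 49,151

Alternative floor tax:
  Adjusted income: 233,900 + 61,700 + 32,300 + 16,500 = 344,400
  Less exemption 43,000 → base 301,400
  301,400 × 11% = 33,154

49,151 > 33,154, so the mainline income levy governs.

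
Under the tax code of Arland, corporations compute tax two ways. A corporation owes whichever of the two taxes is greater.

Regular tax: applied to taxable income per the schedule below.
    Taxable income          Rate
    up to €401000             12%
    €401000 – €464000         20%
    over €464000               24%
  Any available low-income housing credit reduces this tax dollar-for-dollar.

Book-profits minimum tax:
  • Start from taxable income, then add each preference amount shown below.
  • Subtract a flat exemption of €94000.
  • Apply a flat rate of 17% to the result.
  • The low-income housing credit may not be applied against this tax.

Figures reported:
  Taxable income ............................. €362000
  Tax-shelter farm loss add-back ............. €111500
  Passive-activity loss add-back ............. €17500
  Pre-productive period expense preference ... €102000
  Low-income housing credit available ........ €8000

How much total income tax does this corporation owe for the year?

€84830

Regular tax:
  €362000 × 12% = €43440
  Less low-income housing credit €8000 → €35440

Book-profits minimum tax:
  Adjusted income: €362000 + €111500 + €17500 + €102000 = €593000
  Less exemption €94000 → base €499000
  €499000 × 17% = €84830

€84830 > €35440, so the book-profits minimum tax is the binding amount.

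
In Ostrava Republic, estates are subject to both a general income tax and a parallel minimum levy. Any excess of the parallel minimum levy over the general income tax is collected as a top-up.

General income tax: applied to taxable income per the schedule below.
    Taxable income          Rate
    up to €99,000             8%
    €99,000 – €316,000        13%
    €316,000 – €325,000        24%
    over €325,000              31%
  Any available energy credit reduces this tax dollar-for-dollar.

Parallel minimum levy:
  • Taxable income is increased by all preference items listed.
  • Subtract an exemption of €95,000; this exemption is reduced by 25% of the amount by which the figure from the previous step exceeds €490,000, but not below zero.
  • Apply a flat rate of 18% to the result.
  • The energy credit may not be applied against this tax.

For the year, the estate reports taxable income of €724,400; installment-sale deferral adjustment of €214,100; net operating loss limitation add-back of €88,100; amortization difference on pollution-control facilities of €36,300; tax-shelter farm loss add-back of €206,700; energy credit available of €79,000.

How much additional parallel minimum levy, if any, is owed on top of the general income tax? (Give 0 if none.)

General income tax:
  €99,000 × 8% = €7,920
  €217,000 × 13% = €28,210
  €9,000 × 24% = €2,160
  €399,400 × 31% = €123,814
  → €162,104
  Less energy credit €79,000 → €83,104

Parallel minimum levy:
  Adjusted income: €724,400 + €214,100 + €88,100 + €36,300 + €206,700 = €1,269,600
  Exemption: 25% × (€1,269,600 − €490,000) = €194,900 ≥ €95,000, so the exemption is fully phased out
  Base: €1,269,600 − €0 = €1,269,600
  €1,269,600 × 18% = €228,528

Excess of parallel minimum levy over general income tax: €228,528 − €83,104 = €145,424.

€145,424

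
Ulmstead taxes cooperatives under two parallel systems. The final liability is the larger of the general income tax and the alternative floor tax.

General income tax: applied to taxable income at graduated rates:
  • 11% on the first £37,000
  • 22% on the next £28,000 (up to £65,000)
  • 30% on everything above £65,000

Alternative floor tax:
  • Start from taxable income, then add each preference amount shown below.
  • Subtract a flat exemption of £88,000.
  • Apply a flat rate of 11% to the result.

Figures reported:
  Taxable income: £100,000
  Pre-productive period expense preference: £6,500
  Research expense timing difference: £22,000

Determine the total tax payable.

Alternative floor tax:
  Adjusted income: £100,000 + £6,500 + £22,000 = £128,500
  Less exemption £88,000 → base £40,500
  £40,500 × 11% = £4,455

General income tax:
  £37,000 × 11% = £4,070
  £28,000 × 22% = £6,160
  £35,000 × 30% = £10,500
  → £20,730

£20,730 > £4,455, so the general income tax governs.

£20,730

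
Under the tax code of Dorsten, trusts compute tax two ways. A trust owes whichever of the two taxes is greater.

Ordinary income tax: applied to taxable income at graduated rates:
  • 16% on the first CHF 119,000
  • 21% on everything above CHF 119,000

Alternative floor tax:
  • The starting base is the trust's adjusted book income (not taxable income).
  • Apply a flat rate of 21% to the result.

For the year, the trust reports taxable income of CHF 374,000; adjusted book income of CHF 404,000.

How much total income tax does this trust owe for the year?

Alternative floor tax:
  Base (adjusted book income): CHF 404,000
  CHF 404,000 × 21% = CHF 84,840

Ordinary income tax:
  CHF 119,000 × 16% = CHF 19,040
  CHF 255,000 × 21% = CHF 53,550
  → CHF 72,590

CHF 84,840 > CHF 72,590, so the alternative floor tax is the binding amount.

CHF 84,840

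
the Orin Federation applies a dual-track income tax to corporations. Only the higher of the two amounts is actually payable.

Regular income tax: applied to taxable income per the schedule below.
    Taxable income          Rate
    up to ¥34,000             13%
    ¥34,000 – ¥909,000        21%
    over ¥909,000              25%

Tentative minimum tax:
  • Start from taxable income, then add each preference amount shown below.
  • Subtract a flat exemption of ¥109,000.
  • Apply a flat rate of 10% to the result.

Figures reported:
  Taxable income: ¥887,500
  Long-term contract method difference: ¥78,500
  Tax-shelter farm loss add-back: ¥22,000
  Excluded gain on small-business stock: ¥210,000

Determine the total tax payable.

¥183,655

Tentative minimum tax:
  Adjusted income: ¥887,500 + ¥78,500 + ¥22,000 + ¥210,000 = ¥1,198,000
  Less exemption ¥109,000 → base ¥1,089,000
  ¥1,089,000 × 10% = ¥108,900

Regular income tax:
  ¥34,000 × 13% = ¥4,420
  ¥853,500 × 21% = ¥179,235
  → ¥183,655

¥183,655 > ¥108,900, so the regular income tax governs.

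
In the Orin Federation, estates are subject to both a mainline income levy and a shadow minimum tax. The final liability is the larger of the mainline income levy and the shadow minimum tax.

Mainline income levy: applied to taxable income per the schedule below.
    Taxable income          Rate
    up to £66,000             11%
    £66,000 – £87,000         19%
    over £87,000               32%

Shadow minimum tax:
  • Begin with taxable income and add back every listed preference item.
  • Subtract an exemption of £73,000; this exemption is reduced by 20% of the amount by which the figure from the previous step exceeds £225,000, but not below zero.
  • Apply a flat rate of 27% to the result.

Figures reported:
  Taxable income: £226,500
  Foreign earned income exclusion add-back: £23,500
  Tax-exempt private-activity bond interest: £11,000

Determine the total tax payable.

£55,890

Shadow minimum tax:
  Adjusted income: £226,500 + £23,500 + £11,000 = £261,000
  Exemption: £73,000 − 20% × (£261,000 − £225,000) = £73,000 − £7,200 = £65,800
  Base: £261,000 − £65,800 = £195,200
  £195,200 × 27% = £52,704

Mainline income levy:
  £66,000 × 11% = £7,260
  £21,000 × 19% = £3,990
  £139,500 × 32% = £44,640
  → £55,890

£55,890 > £52,704, so the mainline income levy governs.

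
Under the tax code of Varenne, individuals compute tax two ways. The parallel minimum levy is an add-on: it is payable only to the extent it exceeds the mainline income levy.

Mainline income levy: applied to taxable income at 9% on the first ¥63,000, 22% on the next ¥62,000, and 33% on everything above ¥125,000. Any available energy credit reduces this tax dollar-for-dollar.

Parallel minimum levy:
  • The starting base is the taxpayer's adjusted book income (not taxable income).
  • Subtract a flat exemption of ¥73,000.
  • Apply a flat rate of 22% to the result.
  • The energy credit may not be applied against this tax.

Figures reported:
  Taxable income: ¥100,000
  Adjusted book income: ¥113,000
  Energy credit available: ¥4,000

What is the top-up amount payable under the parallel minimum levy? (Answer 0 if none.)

Parallel minimum levy:
  Base (adjusted book income): ¥113,000
  Less exemption ¥73,000 → base ¥40,000
  ¥40,000 × 22% = ¥8,800

Mainline income levy:
  ¥63,000 × 9% = ¥5,670
  ¥37,000 × 22% = ¥8,140
  → ¥13,810
  Less energy credit ¥4,000 → ¥9,810

¥8,800 ≤ ¥9,810, so no add-on is due.

¥0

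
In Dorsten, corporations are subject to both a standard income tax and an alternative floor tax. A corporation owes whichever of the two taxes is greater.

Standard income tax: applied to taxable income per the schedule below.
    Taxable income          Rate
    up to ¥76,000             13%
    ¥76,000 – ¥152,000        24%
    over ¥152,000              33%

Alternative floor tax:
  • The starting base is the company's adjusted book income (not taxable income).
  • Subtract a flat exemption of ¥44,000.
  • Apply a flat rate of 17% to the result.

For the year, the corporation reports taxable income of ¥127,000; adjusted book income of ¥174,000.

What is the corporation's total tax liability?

¥22,120

Standard income tax:
  ¥76,000 × 13% = ¥9,880
  ¥51,000 × 24% = ¥12,240
  → ¥22,120

Alternative floor tax:
  Base (adjusted book income): ¥174,000
  Less exemption ¥44,000 → base ¥130,000
  ¥130,000 × 17% = ¥22,100

¥22,120 > ¥22,100, so the standard income tax governs.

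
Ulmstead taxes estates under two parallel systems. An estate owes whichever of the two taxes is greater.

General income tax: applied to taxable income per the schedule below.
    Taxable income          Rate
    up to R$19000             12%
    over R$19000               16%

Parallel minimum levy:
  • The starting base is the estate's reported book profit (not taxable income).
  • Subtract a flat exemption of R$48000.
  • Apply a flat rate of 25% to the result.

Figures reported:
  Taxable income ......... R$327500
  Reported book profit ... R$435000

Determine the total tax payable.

Parallel minimum levy:
  Base (reported book profit): R$435000
  Less exemption R$48000 → base R$387000
  R$387000 × 25% = R$96750

General income tax:
  R$19000 × 12% = R$2280
  R$308500 × 16% = R$49360
  → R$51640

R$96750 > R$51640, so the parallel minimum levy is the binding amount.

R$96750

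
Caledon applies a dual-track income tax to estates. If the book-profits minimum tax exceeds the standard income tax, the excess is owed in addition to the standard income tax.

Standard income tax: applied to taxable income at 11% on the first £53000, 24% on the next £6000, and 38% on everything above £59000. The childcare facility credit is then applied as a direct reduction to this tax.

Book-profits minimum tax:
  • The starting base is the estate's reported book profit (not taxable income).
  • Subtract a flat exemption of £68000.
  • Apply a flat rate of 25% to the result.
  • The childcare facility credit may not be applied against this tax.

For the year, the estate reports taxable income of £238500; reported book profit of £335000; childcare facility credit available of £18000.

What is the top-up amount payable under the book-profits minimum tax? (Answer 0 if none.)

£9270

Book-profits minimum tax:
  Base (reported book profit): £335000
  Less exemption £68000 → base £267000
  £267000 × 25% = £66750

Standard income tax:
  £53000 × 11% = £5830
  £6000 × 24% = £1440
  £179500 × 38% = £68210
  → £75480
  Less childcare facility credit £18000 → £57480

Excess of book-profits minimum tax over standard income tax: £66750 − £57480 = £9270.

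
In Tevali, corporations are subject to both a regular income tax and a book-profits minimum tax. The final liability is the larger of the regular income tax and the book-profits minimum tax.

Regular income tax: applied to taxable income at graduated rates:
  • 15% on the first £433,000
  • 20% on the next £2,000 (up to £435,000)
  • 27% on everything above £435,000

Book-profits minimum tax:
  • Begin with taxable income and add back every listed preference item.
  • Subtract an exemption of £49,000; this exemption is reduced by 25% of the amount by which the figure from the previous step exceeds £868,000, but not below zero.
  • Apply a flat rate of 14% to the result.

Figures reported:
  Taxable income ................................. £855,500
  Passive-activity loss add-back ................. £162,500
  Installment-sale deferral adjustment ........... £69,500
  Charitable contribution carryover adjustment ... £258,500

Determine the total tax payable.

£188,440

Regular income tax:
  £433,000 × 15% = £64,950
  £2,000 × 20% = £400
  £420,500 × 27% = £113,535
  → £178,885

Book-profits minimum tax:
  Adjusted income: £855,500 + £162,500 + £69,500 + £258,500 = £1,346,000
  Exemption: 25% × (£1,346,000 − £868,000) = £119,500 ≥ £49,000, so the exemption is fully phased out
  Base: £1,346,000 − £0 = £1,346,000
  £1,346,000 × 14% = £188,440

£188,440 > £178,885, so the book-profits minimum tax is the binding amount.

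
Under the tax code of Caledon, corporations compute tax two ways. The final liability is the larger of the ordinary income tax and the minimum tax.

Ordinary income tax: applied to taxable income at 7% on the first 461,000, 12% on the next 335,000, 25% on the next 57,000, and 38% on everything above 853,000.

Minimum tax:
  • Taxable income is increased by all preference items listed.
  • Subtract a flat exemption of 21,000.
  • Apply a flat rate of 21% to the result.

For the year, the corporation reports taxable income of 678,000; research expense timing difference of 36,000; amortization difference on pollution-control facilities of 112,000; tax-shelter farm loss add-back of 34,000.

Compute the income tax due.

176,190

Ordinary income tax:
  461,000 × 7% = 32,270
  217,000 × 12% = 26,040
  → 58,310

Minimum tax:
  Adjusted income: 678,000 + 36,000 + 112,000 + 34,000 = 860,000
  Less exemption 21,000 → base 839,000
  839,000 × 21% = 176,190

176,190 > 58,310, so the minimum tax is the binding amount.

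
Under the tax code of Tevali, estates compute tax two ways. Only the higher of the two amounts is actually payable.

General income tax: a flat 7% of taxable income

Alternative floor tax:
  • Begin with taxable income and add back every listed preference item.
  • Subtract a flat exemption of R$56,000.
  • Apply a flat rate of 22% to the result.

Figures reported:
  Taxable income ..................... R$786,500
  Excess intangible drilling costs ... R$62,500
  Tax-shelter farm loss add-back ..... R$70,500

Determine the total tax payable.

General income tax:
  R$786,500 × 7% = R$55,055

Alternative floor tax:
  Adjusted income: R$786,500 + R$62,500 + R$70,500 = R$919,500
  Less exemption R$56,000 → base R$863,500
  R$863,500 × 22% = R$189,970

R$189,970 > R$55,055, so the alternative floor tax is the binding amount.

R$189,970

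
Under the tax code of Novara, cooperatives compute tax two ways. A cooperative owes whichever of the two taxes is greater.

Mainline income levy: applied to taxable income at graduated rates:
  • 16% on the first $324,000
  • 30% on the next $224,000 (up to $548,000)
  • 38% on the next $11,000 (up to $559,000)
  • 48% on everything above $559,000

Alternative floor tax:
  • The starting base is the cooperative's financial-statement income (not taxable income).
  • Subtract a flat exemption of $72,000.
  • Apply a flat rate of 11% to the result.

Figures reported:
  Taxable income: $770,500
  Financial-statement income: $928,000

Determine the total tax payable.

$224,740

Alternative floor tax:
  Base (financial-statement income): $928,000
  Less exemption $72,000 → base $856,000
  $856,000 × 11% = $94,160

Mainline income levy:
  $324,000 × 16% = $51,840
  $224,000 × 30% = $67,200
  $11,000 × 38% = $4,180
  $211,500 × 48% = $101,520
  → $224,740

$224,740 > $94,160, so the mainline income levy governs.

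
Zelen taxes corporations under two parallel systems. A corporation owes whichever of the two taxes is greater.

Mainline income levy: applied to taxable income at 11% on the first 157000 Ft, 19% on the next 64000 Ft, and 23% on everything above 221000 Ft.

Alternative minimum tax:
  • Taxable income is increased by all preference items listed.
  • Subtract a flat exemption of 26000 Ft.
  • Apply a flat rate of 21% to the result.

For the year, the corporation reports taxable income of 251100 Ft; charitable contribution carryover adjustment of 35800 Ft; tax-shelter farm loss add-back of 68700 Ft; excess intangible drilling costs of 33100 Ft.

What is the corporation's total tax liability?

Mainline income levy:
  157000 Ft × 11% = 17270 Ft
  64000 Ft × 19% = 12160 Ft
  30100 Ft × 23% = 6923 Ft
  → 36353 Ft

Alternative minimum tax:
  Adjusted income: 251100 Ft + 35800 Ft + 68700 Ft + 33100 Ft = 388700 Ft
  Less exemption 26000 Ft → base 362700 Ft
  362700 Ft × 21% = 76167 Ft

76167 Ft > 36353 Ft, so the alternative minimum tax is the binding amount.

76167 Ft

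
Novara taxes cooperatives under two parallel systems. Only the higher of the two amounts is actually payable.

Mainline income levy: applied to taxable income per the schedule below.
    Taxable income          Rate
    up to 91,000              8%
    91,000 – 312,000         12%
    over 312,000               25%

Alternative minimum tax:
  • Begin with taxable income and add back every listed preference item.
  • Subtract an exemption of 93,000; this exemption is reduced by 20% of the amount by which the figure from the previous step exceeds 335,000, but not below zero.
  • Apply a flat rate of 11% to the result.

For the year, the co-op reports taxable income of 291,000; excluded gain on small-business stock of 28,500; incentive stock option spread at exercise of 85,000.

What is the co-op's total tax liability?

Alternative minimum tax:
  Adjusted income: 291,000 + 28,500 + 85,000 = 404,500
  Exemption: 93,000 − 20% × (404,500 − 335,000) = 93,000 − 13,900 = 79,100
  Base: 404,500 − 79,100 = 325,400
  325,400 × 11% = 35,794

Mainline income levy:
  91,000 × 8% = 7,280
  200,000 × 12% = 24,000
  → 31,280

35,794 > 31,280, so the alternative minimum tax is the binding amount.

35,794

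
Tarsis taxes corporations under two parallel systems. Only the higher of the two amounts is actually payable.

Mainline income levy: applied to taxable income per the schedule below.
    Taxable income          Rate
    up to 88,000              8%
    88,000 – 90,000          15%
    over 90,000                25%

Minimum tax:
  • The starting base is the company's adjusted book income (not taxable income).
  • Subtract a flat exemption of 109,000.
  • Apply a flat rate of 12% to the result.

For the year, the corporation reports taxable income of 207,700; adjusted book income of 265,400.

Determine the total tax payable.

Minimum tax:
  Base (adjusted book income): 265,400
  Less exemption 109,000 → base 156,400
  156,400 × 12% = 18,768

Mainline income levy:
  88,000 × 8% = 7,040
  2,000 × 15% = 300
  117,700 × 25% = 29,425
  → 36,765

36,765 > 18,768, so the mainline income levy governs.

36,765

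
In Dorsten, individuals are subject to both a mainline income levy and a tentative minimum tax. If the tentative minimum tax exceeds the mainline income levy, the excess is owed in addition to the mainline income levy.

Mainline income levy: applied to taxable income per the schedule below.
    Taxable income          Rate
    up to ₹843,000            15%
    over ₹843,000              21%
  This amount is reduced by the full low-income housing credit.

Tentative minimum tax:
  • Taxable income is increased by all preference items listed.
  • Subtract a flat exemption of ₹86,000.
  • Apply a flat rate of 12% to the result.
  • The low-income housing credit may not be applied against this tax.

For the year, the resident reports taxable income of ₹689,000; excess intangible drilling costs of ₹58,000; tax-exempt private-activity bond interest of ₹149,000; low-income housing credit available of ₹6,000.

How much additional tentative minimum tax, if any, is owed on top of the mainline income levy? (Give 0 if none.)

₹0

Tentative minimum tax:
  Adjusted income: ₹689,000 + ₹58,000 + ₹149,000 = ₹896,000
  Less exemption ₹86,000 → base ₹810,000
  ₹810,000 × 12% = ₹97,200

Mainline income levy:
  ₹689,000 × 15% = ₹103,350
  Less low-income housing credit ₹6,000 → ₹97,350

₹97,200 ≤ ₹97,350, so no add-on is due.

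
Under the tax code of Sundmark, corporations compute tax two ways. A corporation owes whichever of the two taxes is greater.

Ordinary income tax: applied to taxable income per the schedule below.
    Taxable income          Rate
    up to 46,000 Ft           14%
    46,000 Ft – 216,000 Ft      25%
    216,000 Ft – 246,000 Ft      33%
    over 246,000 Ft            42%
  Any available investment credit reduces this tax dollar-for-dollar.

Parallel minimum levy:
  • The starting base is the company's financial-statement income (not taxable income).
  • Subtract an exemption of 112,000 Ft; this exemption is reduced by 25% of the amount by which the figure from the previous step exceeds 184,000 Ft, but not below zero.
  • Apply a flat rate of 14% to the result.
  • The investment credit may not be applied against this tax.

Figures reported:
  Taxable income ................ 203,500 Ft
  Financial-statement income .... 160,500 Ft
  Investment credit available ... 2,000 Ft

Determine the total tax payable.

Ordinary income tax:
  46,000 Ft × 14% = 6,440 Ft
  157,500 Ft × 25% = 39,375 Ft
  → 45,815 Ft
  Less investment credit 2,000 Ft → 43,815 Ft

Parallel minimum levy:
  Base (financial-statement income): 160,500 Ft
  Exemption: 160,500 Ft ≤ 184,000 Ft, so full 112,000 Ft applies
  Base: 160,500 Ft − 112,000 Ft = 48,500 Ft
  48,500 Ft × 14% = 6,790 Ft

43,815 Ft > 6,790 Ft, so the ordinary income tax governs.

43,815 Ft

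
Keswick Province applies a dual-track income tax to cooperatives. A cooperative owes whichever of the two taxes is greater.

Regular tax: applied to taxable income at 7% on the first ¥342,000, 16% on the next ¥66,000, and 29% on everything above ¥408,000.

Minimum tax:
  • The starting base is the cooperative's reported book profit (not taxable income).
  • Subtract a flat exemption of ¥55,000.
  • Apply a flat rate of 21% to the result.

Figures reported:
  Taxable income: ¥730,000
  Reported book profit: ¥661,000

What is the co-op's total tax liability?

Regular tax:
  ¥342,000 × 7% = ¥23,940
  ¥66,000 × 16% = ¥10,560
  ¥322,000 × 29% = ¥93,380
  → ¥127,880

Minimum tax:
  Base (reported book profit): ¥661,000
  Less exemption ¥55,000 → base ¥606,000
  ¥606,000 × 21% = ¥127,260

¥127,880 > ¥127,260, so the regular tax governs.

¥127,880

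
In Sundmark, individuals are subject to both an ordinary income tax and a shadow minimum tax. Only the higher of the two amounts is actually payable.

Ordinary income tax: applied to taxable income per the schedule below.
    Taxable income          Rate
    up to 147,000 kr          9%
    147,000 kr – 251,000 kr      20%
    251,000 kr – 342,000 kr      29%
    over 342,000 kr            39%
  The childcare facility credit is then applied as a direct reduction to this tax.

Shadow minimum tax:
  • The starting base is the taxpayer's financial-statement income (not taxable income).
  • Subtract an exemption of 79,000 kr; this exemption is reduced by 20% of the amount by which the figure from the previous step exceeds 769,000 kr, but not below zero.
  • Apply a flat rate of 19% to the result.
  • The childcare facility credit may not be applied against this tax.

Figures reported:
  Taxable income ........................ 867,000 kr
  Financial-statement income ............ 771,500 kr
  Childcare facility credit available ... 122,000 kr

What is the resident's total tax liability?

143,170 kr

Ordinary income tax:
  147,000 kr × 9% = 13,230 kr
  104,000 kr × 20% = 20,800 kr
  91,000 kr × 29% = 26,390 kr
  525,000 kr × 39% = 204,750 kr
  → 265,170 kr
  Less childcare facility credit 122,000 kr → 143,170 kr

Shadow minimum tax:
  Base (financial-statement income): 771,500 kr
  Exemption: 79,000 kr − 20% × (771,500 kr − 769,000 kr) = 79,000 kr − 500 kr = 78,500 kr
  Base: 771,500 kr − 78,500 kr = 693,000 kr
  693,000 kr × 19% = 131,670 kr

143,170 kr > 131,670 kr, so the ordinary income tax governs.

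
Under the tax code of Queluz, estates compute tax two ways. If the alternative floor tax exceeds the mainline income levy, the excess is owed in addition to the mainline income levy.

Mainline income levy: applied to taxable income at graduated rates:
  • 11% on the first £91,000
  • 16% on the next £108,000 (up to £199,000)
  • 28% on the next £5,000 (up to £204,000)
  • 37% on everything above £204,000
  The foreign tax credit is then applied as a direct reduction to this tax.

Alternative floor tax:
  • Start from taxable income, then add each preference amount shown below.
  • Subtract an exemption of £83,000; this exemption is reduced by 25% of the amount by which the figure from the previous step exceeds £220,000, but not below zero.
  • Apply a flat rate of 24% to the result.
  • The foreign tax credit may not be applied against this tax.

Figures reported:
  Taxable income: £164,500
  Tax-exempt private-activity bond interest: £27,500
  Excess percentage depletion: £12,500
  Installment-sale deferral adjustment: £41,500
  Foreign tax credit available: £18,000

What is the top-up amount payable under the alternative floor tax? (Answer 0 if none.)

Alternative floor tax:
  Adjusted income: £164,500 + £27,500 + £12,500 + £41,500 = £246,000
  Exemption: £83,000 − 25% × (£246,000 − £220,000) = £83,000 − £6,500 = £76,500
  Base: £246,000 − £76,500 = £169,500
  £169,500 × 24% = £40,680

Mainline income levy:
  £91,000 × 11% = £10,010
  £73,500 × 16% = £11,760
  → £21,770
  Less foreign tax credit £18,000 → £3,770

Excess of alternative floor tax over mainline income levy: £40,680 − £3,770 = £36,910.

£36,910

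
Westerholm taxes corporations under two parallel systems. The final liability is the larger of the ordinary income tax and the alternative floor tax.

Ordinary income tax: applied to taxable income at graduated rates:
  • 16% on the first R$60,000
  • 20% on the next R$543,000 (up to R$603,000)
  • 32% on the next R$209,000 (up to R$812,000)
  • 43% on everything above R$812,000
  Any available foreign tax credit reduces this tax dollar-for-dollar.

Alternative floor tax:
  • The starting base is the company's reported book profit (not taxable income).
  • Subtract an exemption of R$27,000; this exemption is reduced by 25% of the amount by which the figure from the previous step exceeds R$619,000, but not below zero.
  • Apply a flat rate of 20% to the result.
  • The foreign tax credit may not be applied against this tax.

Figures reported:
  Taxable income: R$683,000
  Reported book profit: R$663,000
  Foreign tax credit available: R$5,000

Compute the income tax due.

Ordinary income tax:
  R$60,000 × 16% = R$9,600
  R$543,000 × 20% = R$108,600
  R$80,000 × 32% = R$25,600
  → R$143,800
  Less foreign tax credit R$5,000 → R$138,800

Alternative floor tax:
  Base (reported book profit): R$663,000
  Exemption: R$27,000 − 25% × (R$663,000 − R$619,000) = R$27,000 − R$11,000 = R$16,000
  Base: R$663,000 − R$16,000 = R$647,000
  R$647,000 × 20% = R$129,400

R$138,800 > R$129,400, so the ordinary income tax governs.

R$138,800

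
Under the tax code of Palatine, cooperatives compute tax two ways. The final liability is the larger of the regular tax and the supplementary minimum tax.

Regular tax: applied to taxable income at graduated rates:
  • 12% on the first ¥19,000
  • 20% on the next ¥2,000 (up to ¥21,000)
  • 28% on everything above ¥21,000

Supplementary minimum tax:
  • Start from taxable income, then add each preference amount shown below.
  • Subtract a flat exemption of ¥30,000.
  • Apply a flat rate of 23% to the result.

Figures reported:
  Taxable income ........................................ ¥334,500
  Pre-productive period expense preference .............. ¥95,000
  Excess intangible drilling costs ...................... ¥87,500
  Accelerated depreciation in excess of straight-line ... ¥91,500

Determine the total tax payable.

¥133,055

Regular tax:
  ¥19,000 × 12% = ¥2,280
  ¥2,000 × 20% = ¥400
  ¥313,500 × 28% = ¥87,780
  → ¥90,460

Supplementary minimum tax:
  Adjusted income: ¥334,500 + ¥95,000 + ¥87,500 + ¥91,500 = ¥608,500
  Less exemption ¥30,000 → base ¥578,500
  ¥578,500 × 23% = ¥133,055

¥133,055 > ¥90,460, so the supplementary minimum tax is the binding amount.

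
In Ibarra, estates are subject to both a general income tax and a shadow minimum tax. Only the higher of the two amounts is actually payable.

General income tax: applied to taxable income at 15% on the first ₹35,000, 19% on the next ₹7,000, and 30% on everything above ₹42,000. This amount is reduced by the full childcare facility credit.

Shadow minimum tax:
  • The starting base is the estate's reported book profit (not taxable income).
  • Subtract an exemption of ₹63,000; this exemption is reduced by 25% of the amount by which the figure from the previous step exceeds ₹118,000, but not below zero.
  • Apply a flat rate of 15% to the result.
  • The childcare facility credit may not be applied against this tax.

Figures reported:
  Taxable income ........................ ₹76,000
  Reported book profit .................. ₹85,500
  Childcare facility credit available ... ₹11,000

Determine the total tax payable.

₹5,780

General income tax:
  ₹35,000 × 15% = ₹5,250
  ₹7,000 × 19% = ₹1,330
  ₹34,000 × 30% = ₹10,200
  → ₹16,780
  Less childcare facility credit ₹11,000 → ₹5,780

Shadow minimum tax:
  Base (reported book profit): ₹85,500
  Exemption: ₹85,500 ≤ ₹118,000, so full ₹63,000 applies
  Base: ₹85,500 − ₹63,000 = ₹22,500
  ₹22,500 × 15% = ₹3,375

₹5,780 > ₹3,375, so the general income tax governs.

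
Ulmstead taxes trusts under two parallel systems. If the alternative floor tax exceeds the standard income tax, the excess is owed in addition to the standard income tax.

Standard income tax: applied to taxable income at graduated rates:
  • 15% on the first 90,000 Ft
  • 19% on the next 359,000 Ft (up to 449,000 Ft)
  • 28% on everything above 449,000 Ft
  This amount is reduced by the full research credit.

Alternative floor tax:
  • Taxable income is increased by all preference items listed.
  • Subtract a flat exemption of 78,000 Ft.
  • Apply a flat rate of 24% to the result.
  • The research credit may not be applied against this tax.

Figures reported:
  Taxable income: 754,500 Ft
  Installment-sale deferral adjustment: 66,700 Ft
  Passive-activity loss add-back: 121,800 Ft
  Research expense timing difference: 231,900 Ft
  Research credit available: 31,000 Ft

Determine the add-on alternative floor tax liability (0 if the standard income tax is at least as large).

Alternative floor tax:
  Adjusted income: 754,500 Ft + 66,700 Ft + 121,800 Ft + 231,900 Ft = 1,174,900 Ft
  Less exemption 78,000 Ft → base 1,096,900 Ft
  1,096,900 Ft × 24% = 263,256 Ft

Standard income tax:
  90,000 Ft × 15% = 13,500 Ft
  359,000 Ft × 19% = 68,210 Ft
  305,500 Ft × 28% = 85,540 Ft
  → 167,250 Ft
  Less research credit 31,000 Ft → 136,250 Ft

Excess of alternative floor tax over standard income tax: 263,256 Ft − 136,250 Ft = 127,006 Ft.

127,006 Ft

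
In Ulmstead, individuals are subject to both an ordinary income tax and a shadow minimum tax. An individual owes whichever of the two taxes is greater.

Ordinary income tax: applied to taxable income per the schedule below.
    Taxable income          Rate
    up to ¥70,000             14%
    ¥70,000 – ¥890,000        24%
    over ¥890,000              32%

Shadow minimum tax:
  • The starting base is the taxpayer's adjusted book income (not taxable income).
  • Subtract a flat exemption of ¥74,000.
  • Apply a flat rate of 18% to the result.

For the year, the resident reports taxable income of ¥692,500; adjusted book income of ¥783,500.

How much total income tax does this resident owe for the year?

Ordinary income tax:
  ¥70,000 × 14% = ¥9,800
  ¥622,500 × 24% = ¥149,400
  → ¥159,200

Shadow minimum tax:
  Base (adjusted book income): ¥783,500
  Less exemption ¥74,000 → base ¥709,500
  ¥709,500 × 18% = ¥127,710

¥159,200 > ¥127,710, so the ordinary income tax governs.

¥159,200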